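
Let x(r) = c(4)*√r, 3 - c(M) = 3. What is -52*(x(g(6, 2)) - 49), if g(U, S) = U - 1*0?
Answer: 2548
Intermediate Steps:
c(M) = 0 (c(M) = 3 - 1*3 = 3 - 3 = 0)
g(U, S) = U (g(U, S) = U + 0 = U)
x(r) = 0 (x(r) = 0*√r = 0)
-52*(x(g(6, 2)) - 49) = -52*(0 - 49) = -52*(-49) = 2548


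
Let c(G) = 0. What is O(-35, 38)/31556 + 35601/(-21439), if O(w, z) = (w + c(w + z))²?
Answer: -22391069/13806716 ≈ -1.6218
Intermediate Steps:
O(w, z) = w² (O(w, z) = (w + 0)² = w²)
O(-35, 38)/31556 + 35601/(-21439) = (-35)²/31556 + 35601/(-21439) = 1225*(1/31556) + 35601*(-1/21439) = 25/644 - 35601/21439 = -22391069/13806716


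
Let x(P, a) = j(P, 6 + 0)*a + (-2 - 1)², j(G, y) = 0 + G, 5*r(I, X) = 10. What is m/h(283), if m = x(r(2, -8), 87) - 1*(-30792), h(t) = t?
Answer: 30975/283 ≈ 109.45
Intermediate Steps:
r(I, X) = 2 (r(I, X) = (⅕)*10 = 2)
j(G, y) = G
x(P, a) = 9 + P*a (x(P, a) = P*a + (-2 - 1)² = P*a + (-3)² = P*a + 9 = 9 + P*a)
m = 30975 (m = (9 + 2*87) - 1*(-30792) = (9 + 174) + 30792 = 183 + 30792 = 30975)
m/h(283) = 30975/283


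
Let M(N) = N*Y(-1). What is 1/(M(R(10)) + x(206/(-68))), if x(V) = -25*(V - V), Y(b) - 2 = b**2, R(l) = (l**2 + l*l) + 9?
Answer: 1/627 ≈ 0.0015949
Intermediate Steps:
R(l) = 9 + 2*l**2 (R(l) = (l**2 + l**2) + 9 = 2*l**2 + 9 = 9 + 2*l**2)
Y(b) = 2 + b**2
x(V) = 0 (x(V) = -25*0 = 0)
M(N) = 3*N (M(N) = N*(2 + (-1)**2) = N*(2 + 1) = N*3 = 3*N)
1/(M(R(10)) + x(206/(-68))) = 1/(3*(9 + 2*10**2) + 0) = 1/(3*(9 + 2*100) + 0) = 1/(3*(9 + 200) + 0) = 1/(3*209 + 0) = 1/(627 + 0) = 1/627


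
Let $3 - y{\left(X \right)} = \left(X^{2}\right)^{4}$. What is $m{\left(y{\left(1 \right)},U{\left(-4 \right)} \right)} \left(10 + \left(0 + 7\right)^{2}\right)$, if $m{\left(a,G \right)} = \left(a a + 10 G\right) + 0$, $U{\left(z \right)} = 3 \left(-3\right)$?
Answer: $-5074$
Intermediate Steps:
$U{\left(z \right)} = -9$
$y{\left(X \right)} = 3 - X^{8}$ ($y{\left(X \right)} = 3 - \left(X^{2}\right)^{4} = 3 - X^{8}$)
$m{\left(a,G \right)} = a^{2} + 10 G$ ($m{\left(a,G \right)} = \left(a^{2} + 10 G\right) + 0 = a^{2} + 10 G$)
$m{\left(y{\left(1 \right)},U{\left(-4 \right)} \right)} \left(10 + \left(0 + 7\right)^{2}\right) = \left(\left(3 - 1^{8}\right)^{2} + 10 \left(-9\right)\right) \left(10 + \left(0 + 7\right)^{2}\right) = \left(\left(3 - 1\right)^{2} - 90\right) \left(10 + 7^{2}\right) = \left(\left(3 - 1\right)^{2} - 90\right) \left(10 + 49\right) = \left(2^{2} - 90\right) 59 = \left(4 - 90\right) 59 = \left(-86\right) 59 = -5074$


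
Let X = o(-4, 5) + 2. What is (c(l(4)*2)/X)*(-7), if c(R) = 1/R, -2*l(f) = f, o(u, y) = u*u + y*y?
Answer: 7/172 ≈ 0.040698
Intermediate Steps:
o(u, y) = u**2 + y**2
l(f) = -f/2
X = 43 (X = ((-4)**2 + 5**2) + 2 = (16 + 25) + 2 = 41 + 2 = 43)
(c(l(4)*2)/X)*(-7) = (1/((-1/2*4*2)*43))*(-7) = ((1/43)/(-2*2))*(-7) = ((1/43)/(-4))*(-7) = -1/4*1/43*(-7) = -1/172*(-7) = 7/172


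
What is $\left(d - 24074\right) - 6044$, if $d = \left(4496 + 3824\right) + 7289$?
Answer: $-14509$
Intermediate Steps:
$d = 15609$ ($d = 8320 + 7289 = 15609$)
$\left(d - 24074\right) - 6044 = \left(15609 - 24074\right) - 6044 = -8465 - 6044 = -14509$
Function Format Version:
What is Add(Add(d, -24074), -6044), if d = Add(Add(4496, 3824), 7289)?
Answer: -14509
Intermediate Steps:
d = 15609 (d = Add(8320, 7289) = 15609)
Add(Add(d, -24074), -6044) = Add(Add(15609, -24074), -6044) = Add(-8465, -6044) = -14509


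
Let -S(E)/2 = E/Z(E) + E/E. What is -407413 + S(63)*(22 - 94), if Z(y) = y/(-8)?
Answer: -408421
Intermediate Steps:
Z(y) = -y/8 (Z(y) = y*(-⅛) = -y/8)
S(E) = 14 (S(E) = -2*(E/((-E/8)) + E/E) = -2*(E*(-8/E) + 1) = -2*(-8 + 1) = -2*(-7) = 14)
-407413 + S(63)*(22 - 94) = -407413 + 14*(22 - 94) = -407413 + 14*(-72) = -407413 - 1008 = -408421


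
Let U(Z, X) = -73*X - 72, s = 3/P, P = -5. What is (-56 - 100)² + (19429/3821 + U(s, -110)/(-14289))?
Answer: 1328950687847/54598269 ≈ 24341.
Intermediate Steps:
s = -⅗ (s = 3/(-5) = -⅕*3 = -⅗ ≈ -0.60000)
U(Z, X) = -72 - 73*X
(-56 - 100)² + (19429/3821 + U(s, -110)/(-14289)) = (-56 - 100)² + (19429/3821 + (-72 - 73*(-110))/(-14289)) = (-156)² + (19429*(1/3821) + (-72 + 8030)*(-1/14289)) = 24336 + (19429/3821 + 7958*(-1/14289)) = 24336 + (19429/3821 - 7958/14289) = 24336 + 247213463/54598269 = 1328950687847/54598269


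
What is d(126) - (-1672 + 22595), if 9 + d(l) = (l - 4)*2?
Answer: -20688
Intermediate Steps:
d(l) = -17 + 2*l (d(l) = -9 + (l - 4)*2 = -9 + (-4 + l)*2 = -9 + (-8 + 2*l) = -17 + 2*l)
d(126) - (-1672 + 22595) = (-17 + 2*126) - (-1672 + 22595) = (-17 + 252) - 1*20923 = 235 - 20923 = -20688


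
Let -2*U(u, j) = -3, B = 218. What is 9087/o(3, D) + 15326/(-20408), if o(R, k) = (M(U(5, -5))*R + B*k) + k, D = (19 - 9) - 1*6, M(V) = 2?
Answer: 14327497/1499988 ≈ 9.5517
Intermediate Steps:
U(u, j) = 3/2 (U(u, j) = -½*(-3) = 3/2)
D = 4 (D = 10 - 6 = 4)
o(R, k) = 2*R + 219*k (o(R, k) = (2*R + 218*k) + k = 2*R + 219*k)
9087/o(3, D) + 15326/(-20408) = 9087/(2*3 + 219*4) + 15326/(-20408) = 9087/(6 + 876) + 15326*(-1/20408) = 9087/882 - 7663/10204 = 9087*(1/882) - 7663/10204 = 3029/294 - 7663/10204 = 14327497/1499988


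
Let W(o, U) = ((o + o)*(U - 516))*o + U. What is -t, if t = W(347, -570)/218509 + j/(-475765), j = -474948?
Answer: 124322525259738/103958934385 ≈ 1195.9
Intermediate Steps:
W(o, U) = U + 2*o²*(-516 + U) (W(o, U) = ((2*o)*(-516 + U))*o + U = (2*o*(-516 + U))*o + U = 2*o²*(-516 + U) + U = U + 2*o²*(-516 + U))
t = -124322525259738/103958934385 (t = (-570 - 1032*347² + 2*(-570)*347²)/218509 - 474948/(-475765) = (-570 - 1032*120409 + 2*(-570)*120409)*(1/218509) - 474948*(-1/475765) = (-570 - 124262088 - 137266260)*(1/218509) + 474948/475765 = -261528918*1/218509 + 474948/475765 = -261528918/218509 + 474948/475765 = -124322525259738/103958934385 ≈ -1195.9)
-t = -1*(-124322525259738/103958934385) = 124322525259738/103958934385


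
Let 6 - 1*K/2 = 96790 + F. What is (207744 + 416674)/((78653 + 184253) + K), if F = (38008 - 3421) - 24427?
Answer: 312209/24509 ≈ 12.739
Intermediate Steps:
F = 10160 (F = 34587 - 24427 = 10160)
K = -213888 (K = 12 - 2*(96790 + 10160) = 12 - 2*106950 = 12 - 213900 = -213888)
(207744 + 416674)/((78653 + 184253) + K) = (207744 + 416674)/((78653 + 184253) - 213888) = 624418/(262906 - 213888) = 624418/49018 = 624418*(1/49018) = 312209/24509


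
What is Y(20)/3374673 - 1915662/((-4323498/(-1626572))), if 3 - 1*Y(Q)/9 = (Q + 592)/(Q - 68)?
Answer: -2336745201277408229/3242309325812 ≈ -7.2070e+5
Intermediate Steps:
Y(Q) = 27 - 9*(592 + Q)/(-68 + Q) (Y(Q) = 27 - 9*(Q + 592)/(Q - 68) = 27 - 9*(592 + Q)/(-68 + Q))
Y(20)/3374673 - 1915662/((-4323498/(-1626572))) = (18*(-398 + 20)/(-68 + 20))/3374673 - 1915662/((-4323498/(-1626572))) = (18*(-378)/(-48))*(1/3374673) - 1915662/((-4323498*(-1/1626572))) = (18*(-1/48)*(-378))*(1/3374673) - 1915662/2161749/813286 = (567/4)*(1/3374673) - 1915662*813286/2161749 = 189/4499564 - 519327028444/720583 = -2336745201277408229/3242309325812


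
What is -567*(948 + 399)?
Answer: -763749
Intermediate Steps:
-567*(948 + 399) = -567*1347 = -763749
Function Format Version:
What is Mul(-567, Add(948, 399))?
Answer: -763749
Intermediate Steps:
Mul(-567, Add(948, 399)) = Mul(-567, 1347) = -763749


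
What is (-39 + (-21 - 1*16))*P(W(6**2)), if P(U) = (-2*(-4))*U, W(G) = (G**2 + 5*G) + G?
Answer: -919296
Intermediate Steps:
W(G) = G**2 + 6*G
P(U) = 8*U
(-39 + (-21 - 1*16))*P(W(6**2)) = (-39 + (-21 - 1*16))*(8*(6**2*(6 + 6**2))) = (-39 + (-21 - 16))*(8*(36*(6 + 36))) = (-39 - 37)*(8*(36*42)) = -608*1512 = -76*12096 = -919296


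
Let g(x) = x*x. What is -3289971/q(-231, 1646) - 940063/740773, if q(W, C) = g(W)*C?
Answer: -2575906932017/1971628082886 ≈ -1.3065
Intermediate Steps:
g(x) = x²
q(W, C) = C*W² (q(W, C) = W²*C = C*W²)
-3289971/q(-231, 1646) - 940063/740773 = -3289971/(1646*(-231)²) - 940063/740773 = -3289971/(1646*53361) - 940063*1/740773 = -3289971/87832206 - 940063/740773 = -3289971*1/87832206 - 940063/740773 = -1096657/29277402 - 940063/740773 = -2575906932017/1971628082886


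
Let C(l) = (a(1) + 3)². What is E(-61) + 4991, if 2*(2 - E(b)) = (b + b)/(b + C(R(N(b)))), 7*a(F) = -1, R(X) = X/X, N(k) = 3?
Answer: 12923888/2589 ≈ 4991.8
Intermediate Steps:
R(X) = 1
a(F) = -⅐ (a(F) = (⅐)*(-1) = -⅐)
C(l) = 400/49 (C(l) = (-⅐ + 3)² = (20/7)² = 400/49)
E(b) = 2 - b/(400/49 + b) (E(b) = 2 - (b + b)/(2*(b + 400/49)) = 2 - 2*b/(2*(400/49 + b)) = 2 - b/(400/49 + b))
E(-61) + 4991 = (800 + 49*(-61))/(400 + 49*(-61)) + 4991 = (800 - 2989)/(400 - 2989) + 4991 = -2189/(-2589) + 4991 = -1/2589*(-2189) + 4991 = 2189/2589 + 4991 = 12923888/2589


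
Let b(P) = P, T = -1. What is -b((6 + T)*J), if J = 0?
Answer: 0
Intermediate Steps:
-b((6 + T)*J) = -(6 - 1)*0 = -5*0 = -1*0 = 0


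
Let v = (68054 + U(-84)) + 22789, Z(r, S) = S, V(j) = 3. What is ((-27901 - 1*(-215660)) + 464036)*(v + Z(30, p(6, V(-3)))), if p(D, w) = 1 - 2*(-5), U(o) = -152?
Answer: 59119110090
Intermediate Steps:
p(D, w) = 11 (p(D, w) = 1 + 10 = 11)
v = 90691 (v = (68054 - 152) + 22789 = 67902 + 22789 = 90691)
((-27901 - 1*(-215660)) + 464036)*(v + Z(30, p(6, V(-3)))) = ((-27901 - 1*(-215660)) + 464036)*(90691 + 11) = ((-27901 + 215660) + 464036)*90702 = (187759 + 464036)*90702 = 651795*90702 = 59119110090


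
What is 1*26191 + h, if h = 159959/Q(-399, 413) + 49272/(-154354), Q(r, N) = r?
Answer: 794160794486/30793623 ≈ 25790.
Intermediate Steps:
h = -12354985507/30793623 (h = 159959/(-399) + 49272/(-154354) = 159959*(-1/399) + 49272*(-1/154354) = -159959/399 - 24636/77177 = -12354985507/30793623 ≈ -401.22)
1*26191 + h = 1*26191 - 12354985507/30793623 = 26191 - 12354985507/30793623 = 794160794486/30793623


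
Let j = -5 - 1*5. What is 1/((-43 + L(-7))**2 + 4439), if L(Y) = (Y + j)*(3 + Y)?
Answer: 1/5064 ≈ 0.00019747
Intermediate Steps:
j = -10 (j = -5 - 5 = -10)
L(Y) = (-10 + Y)*(3 + Y) (L(Y) = (Y - 10)*(3 + Y) = (-10 + Y)*(3 + Y))
1/((-43 + L(-7))**2 + 4439) = 1/((-43 + (-30 + (-7)**2 - 7*(-7)))**2 + 4439) = 1/((-43 + (-30 + 49 + 49))**2 + 4439) = 1/((-43 + 68)**2 + 4439) = 1/(25**2 + 4439) = 1/(625 + 4439) = 1/5064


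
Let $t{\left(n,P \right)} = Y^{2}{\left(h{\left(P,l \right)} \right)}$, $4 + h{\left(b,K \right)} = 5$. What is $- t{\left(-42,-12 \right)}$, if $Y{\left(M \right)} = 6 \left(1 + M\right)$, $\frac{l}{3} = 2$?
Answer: $-144$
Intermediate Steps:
$l = 6$ ($l = 3 \cdot 2 = 6$)
$h{\left(b,K \right)} = 1$ ($h{\left(b,K \right)} = -4 + 5 = 1$)
$Y{\left(M \right)} = 6 + 6 M$
$t{\left(n,P \right)} = 144$ ($t{\left(n,P \right)} = \left(6 + 6 \cdot 1\right)^{2} = \left(6 + 6\right)^{2} = 12^{2} = 144$)
$- t{\left(-42,-12 \right)} = \left(-1\right) 144 = -144$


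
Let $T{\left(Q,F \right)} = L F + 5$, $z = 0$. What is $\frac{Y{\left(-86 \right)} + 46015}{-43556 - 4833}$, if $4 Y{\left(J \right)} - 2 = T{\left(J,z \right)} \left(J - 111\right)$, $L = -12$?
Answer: $- \frac{183077}{193556} \approx -0.94586$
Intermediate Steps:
$T{\left(Q,F \right)} = 5 - 12 F$ ($T{\left(Q,F \right)} = - 12 F + 5 = 5 - 12 F$)
$Y{\left(J \right)} = - \frac{553}{4} + \frac{5 J}{4}$ ($Y{\left(J \right)} = \frac{1}{2} + \frac{\left(5 - 0\right) \left(J - 111\right)}{4} = \frac{1}{2} + \frac{\left(5 + 0\right) \left(-111 + J\right)}{4} = \frac{1}{2} + \frac{5 \left(-111 + J\right)}{4} = \frac{1}{2} + \frac{-555 + 5 J}{4} = \frac{1}{2} + \left(- \frac{555}{4} + \frac{5 J}{4}\right) = - \frac{553}{4} + \frac{5 J}{4}$)
$\frac{Y{\left(-86 \right)} + 46015}{-43556 - 4833} = \frac{\left(- \frac{553}{4} + \frac{5}{4} \left(-86\right)\right) + 46015}{-43556 - 4833} = \frac{\left(- \frac{553}{4} - \frac{215}{2}\right) + 46015}{-48389} = \left(- \frac{983}{4} + 46015\right) \left(- \frac{1}{48389}\right) = \frac{183077}{4} \left(- \frac{1}{48389}\right) = - \frac{183077}{193556}$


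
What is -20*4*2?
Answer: -160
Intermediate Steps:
-20*4*2 = -80*2 = -160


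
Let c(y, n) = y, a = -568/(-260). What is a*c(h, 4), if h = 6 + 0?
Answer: 852/65 ≈ 13.108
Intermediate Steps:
h = 6
a = 142/65 (a = -568*(-1/260) = 142/65 ≈ 2.1846)
a*c(h, 4) = (142/65)*6 = 852/65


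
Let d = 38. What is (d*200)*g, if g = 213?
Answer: 1618800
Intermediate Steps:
(d*200)*g = (38*200)*213 = 7600*213 = 1618800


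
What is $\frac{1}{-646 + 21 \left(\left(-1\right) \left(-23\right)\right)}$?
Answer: $- \frac{1}{163} \approx -0.006135$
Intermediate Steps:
$\frac{1}{-646 + 21 \left(\left(-1\right) \left(-23\right)\right)} = \frac{1}{-646 + 21 \cdot 23} = \frac{1}{-646 + 483} = \frac{1}{-163} = - \frac{1}{163}$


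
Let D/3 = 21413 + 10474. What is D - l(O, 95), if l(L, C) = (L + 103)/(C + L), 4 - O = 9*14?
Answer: 2582828/27 ≈ 95660.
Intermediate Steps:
D = 95661 (D = 3*(21413 + 10474) = 3*31887 = 95661)
O = -122 (O = 4 - 9*14 = 4 - 1*126 = 4 - 126 = -122)
l(L, C) = (103 + L)/(C + L)
D - l(O, 95) = 95661 - (103 - 122)/(95 - 122) = 95661 - (-19)/(-27) = 95661 - (-1)*(-19)/27 = 95661 - 1*19/27 = 95661 - 19/27 = 2582828/27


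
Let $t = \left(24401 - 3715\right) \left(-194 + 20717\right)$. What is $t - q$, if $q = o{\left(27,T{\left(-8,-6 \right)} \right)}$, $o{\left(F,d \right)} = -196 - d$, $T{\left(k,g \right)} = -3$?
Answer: $424538971$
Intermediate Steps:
$t = 424538778$ ($t = 20686 \cdot 20523 = 424538778$)
$q = -193$ ($q = -196 - -3 = -196 + 3 = -193$)
$t - q = 424538778 - -193 = 424538778 + 193 = 424538971$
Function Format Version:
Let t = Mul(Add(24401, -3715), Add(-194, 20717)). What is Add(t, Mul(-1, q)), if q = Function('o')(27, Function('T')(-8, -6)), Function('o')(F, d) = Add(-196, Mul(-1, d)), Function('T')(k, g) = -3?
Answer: 424538971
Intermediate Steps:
t = 424538778 (t = Mul(20686, 20523) = 424538778)
q = -193 (q = Add(-196, Mul(-1, -3)) = Add(-196, 3) = -193)
Add(t, Mul(-1, q)) = Add(424538778, Mul(-1, -193)) = Add(424538778, 193) = 424538971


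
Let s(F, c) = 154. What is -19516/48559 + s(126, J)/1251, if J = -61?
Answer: -2419490/8678187 ≈ -0.27880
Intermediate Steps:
-19516/48559 + s(126, J)/1251 = -19516/48559 + 154/1251 = -19516*1/48559 + 154*(1/1251) = -2788/6937 + 154/1251 = -2419490/8678187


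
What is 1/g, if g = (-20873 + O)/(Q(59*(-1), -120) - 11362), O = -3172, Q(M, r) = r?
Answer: 11482/24045 ≈ 0.47752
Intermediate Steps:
g = 24045/11482 (g = (-20873 - 3172)/(-120 - 11362) = -24045/(-11482) = -24045*(-1/11482) = 24045/11482 ≈ 2.0941)
1/g = 1/(24045/11482) = 11482/24045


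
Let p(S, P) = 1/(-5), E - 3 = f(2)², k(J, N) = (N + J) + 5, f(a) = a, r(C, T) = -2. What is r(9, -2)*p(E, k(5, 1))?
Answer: ⅖ ≈ 0.40000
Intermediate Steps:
k(J, N) = 5 + J + N (k(J, N) = (J + N) + 5 = 5 + J + N)
E = 7 (E = 3 + 2² = 3 + 4 = 7)
p(S, P) = -⅕
r(9, -2)*p(E, k(5, 1)) = -2*(-⅕) = ⅖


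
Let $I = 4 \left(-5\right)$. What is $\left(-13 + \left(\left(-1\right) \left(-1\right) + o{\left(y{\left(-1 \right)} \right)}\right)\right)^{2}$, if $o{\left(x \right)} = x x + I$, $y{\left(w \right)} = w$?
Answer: $961$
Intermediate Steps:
$I = -20$
$o{\left(x \right)} = -20 + x^{2}$ ($o{\left(x \right)} = x x - 20 = x^{2} - 20 = -20 + x^{2}$)
$\left(-13 + \left(\left(-1\right) \left(-1\right) + o{\left(y{\left(-1 \right)} \right)}\right)\right)^{2} = \left(-13 - \left(19 - 1\right)\right)^{2} = \left(-13 + \left(1 + \left(-20 + 1\right)\right)\right)^{2} = \left(-13 + \left(1 - 19\right)\right)^{2} = \left(-13 - 18\right)^{2} = \left(-31\right)^{2} = 961$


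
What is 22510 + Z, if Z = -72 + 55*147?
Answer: 30523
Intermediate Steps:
Z = 8013 (Z = -72 + 8085 = 8013)
22510 + Z = 22510 + 8013 = 30523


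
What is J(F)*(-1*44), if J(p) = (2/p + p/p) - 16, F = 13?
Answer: 8492/13 ≈ 653.23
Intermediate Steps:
J(p) = -15 + 2/p (J(p) = (2/p + 1) - 16 = (1 + 2/p) - 16 = -15 + 2/p)
J(F)*(-1*44) = (-15 + 2/13)*(-1*44) = (-15 + 2*(1/13))*(-44) = (-15 + 2/13)*(-44) = -193/13*(-44) = 8492/13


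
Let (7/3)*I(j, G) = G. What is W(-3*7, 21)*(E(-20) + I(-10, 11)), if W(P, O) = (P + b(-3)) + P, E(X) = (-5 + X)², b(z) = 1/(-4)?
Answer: -186238/7 ≈ -26605.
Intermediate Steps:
b(z) = -¼
I(j, G) = 3*G/7
W(P, O) = -¼ + 2*P (W(P, O) = (P - ¼) + P = (-¼ + P) + P = -¼ + 2*P)
W(-3*7, 21)*(E(-20) + I(-10, 11)) = (-¼ + 2*(-3*7))*((-5 - 20)² + (3/7)*11) = (-¼ + 2*(-21))*((-25)² + 33/7) = (-¼ - 42)*(625 + 33/7) = -169/4*4408/7 = -186238/7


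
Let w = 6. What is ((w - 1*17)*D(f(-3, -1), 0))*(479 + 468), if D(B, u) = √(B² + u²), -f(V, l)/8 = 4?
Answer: -333344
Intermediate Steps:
f(V, l) = -32 (f(V, l) = -8*4 = -32)
((w - 1*17)*D(f(-3, -1), 0))*(479 + 468) = ((6 - 1*17)*√((-32)² + 0²))*(479 + 468) = ((6 - 17)*√(1024 + 0))*947 = -11*√1024*947 = -11*32*947 = -352*947 = -333344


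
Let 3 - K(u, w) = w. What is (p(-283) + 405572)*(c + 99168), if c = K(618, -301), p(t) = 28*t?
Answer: 39554841856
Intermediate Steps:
K(u, w) = 3 - w
c = 304 (c = 3 - 1*(-301) = 3 + 301 = 304)
(p(-283) + 405572)*(c + 99168) = (28*(-283) + 405572)*(304 + 99168) = (-7924 + 405572)*99472 = 397648*99472 = 39554841856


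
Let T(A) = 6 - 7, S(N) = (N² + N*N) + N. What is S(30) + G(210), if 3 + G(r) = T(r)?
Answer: 1826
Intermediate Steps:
S(N) = N + 2*N² (S(N) = (N² + N²) + N = 2*N² + N = N + 2*N²)
T(A) = -1
G(r) = -4 (G(r) = -3 - 1 = -4)
S(30) + G(210) = 30*(1 + 2*30) - 4 = 30*(1 + 60) - 4 = 30*61 - 4 = 1830 - 4 = 1826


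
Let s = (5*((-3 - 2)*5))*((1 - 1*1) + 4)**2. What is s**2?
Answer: 4000000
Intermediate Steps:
s = -2000 (s = (5*(-5*5))*((1 - 1) + 4)**2 = (5*(-25))*(0 + 4)**2 = -125*4**2 = -125*16 = -2000)
s**2 = (-2000)**2 = 4000000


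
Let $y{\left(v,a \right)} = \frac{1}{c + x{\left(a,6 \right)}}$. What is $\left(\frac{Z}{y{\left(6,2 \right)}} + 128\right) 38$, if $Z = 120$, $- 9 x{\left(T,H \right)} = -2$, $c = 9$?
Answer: $\frac{140752}{3} \approx 46917.0$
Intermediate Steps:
$x{\left(T,H \right)} = \frac{2}{9}$ ($x{\left(T,H \right)} = \left(- \frac{1}{9}\right) \left(-2\right) = \frac{2}{9}$)
$y{\left(v,a \right)} = \frac{9}{83}$ ($y{\left(v,a \right)} = \frac{1}{9 + \frac{2}{9}} = \frac{1}{\frac{83}{9}} = \frac{9}{83}$)
$\left(\frac{Z}{y{\left(6,2 \right)}} + 128\right) 38 = \left(\frac{120}{\frac{9}{83}} + 128\right) 38 = \left(120 \cdot \frac{83}{9} + 128\right) 38 = \left(\frac{3320}{3} + 128\right) 38 = \frac{3704}{3} \cdot 38 = \frac{140752}{3}$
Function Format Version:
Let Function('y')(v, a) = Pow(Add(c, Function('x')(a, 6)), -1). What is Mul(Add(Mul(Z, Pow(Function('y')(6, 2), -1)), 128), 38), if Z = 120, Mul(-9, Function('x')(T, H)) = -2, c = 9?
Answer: Rational(140752, 3) ≈ 46917.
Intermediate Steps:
Function('x')(T, H) = Rational(2, 9) (Function('x')(T, H) = Mul(Rational(-1, 9), -2) = Rational(2, 9))
Function('y')(v, a) = Rational(9, 83) (Function('y')(v, a) = Pow(Add(9, Rational(2, 9)), -1) = Pow(Rational(83, 9), -1) = Rational(9, 83))
Mul(Add(Mul(Z, Pow(Function('y')(6, 2), -1)), 128), 38) = Mul(Add(Mul(120, Pow(Rational(9, 83), -1)), 128), 38) = Mul(Add(Mul(120, Rational(83, 9)), 128), 38) = Mul(Add(Rational(3320, 3), 128), 38) = Mul(Rational(3704, 3), 38) = Rational(140752, 3)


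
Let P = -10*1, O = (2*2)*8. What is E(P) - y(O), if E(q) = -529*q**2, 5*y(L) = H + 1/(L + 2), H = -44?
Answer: -1798301/34 ≈ -52891.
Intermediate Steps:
O = 32 (O = 4*8 = 32)
y(L) = -44/5 + 1/(5*(2 + L)) (y(L) = (-44 + 1/(L + 2))/5 = (-44 + 1/(2 + L))/5 = -44/5 + 1/(5*(2 + L)))
P = -10
E(P) - y(O) = -529*(-10)**2 - (-87 - 44*32)/(5*(2 + 32)) = -529*100 - (-87 - 1408)/(5*34) = -52900 - (-1495)/(5*34) = -52900 - 1*(-299/34) = -52900 + 299/34 = -1798301/34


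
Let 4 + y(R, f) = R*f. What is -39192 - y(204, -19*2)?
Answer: -31436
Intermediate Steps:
y(R, f) = -4 + R*f
-39192 - y(204, -19*2) = -39192 - (-4 + 204*(-19*2)) = -39192 - (-4 + 204*(-38)) = -39192 - (-4 - 7752) = -39192 - 1*(-7756) = -39192 + 7756 = -31436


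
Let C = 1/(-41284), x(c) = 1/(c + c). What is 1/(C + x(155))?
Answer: 6399020/20487 ≈ 312.35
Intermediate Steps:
x(c) = 1/(2*c)
C = -1/41284 ≈ -2.4222e-5
1/(C + x(155)) = 1/(-1/41284 + (1/2)/155) = 1/(-1/41284 + (1/2)*(1/155)) = 1/(-1/41284 + 1/310) = 1/(20487/6399020) = 6399020/20487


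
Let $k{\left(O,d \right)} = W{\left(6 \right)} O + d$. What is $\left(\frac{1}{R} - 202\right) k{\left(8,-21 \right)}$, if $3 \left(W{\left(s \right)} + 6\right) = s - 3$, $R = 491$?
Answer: $\frac{6050041}{491} \approx 12322.0$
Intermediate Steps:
$W{\left(s \right)} = -7 + \frac{s}{3}$ ($W{\left(s \right)} = -6 + \frac{s - 3}{3} = -6 + \frac{-3 + s}{3} = -6 + \left(-1 + \frac{s}{3}\right) = -7 + \frac{s}{3}$)
$k{\left(O,d \right)} = d - 5 O$ ($k{\left(O,d \right)} = \left(-7 + \frac{1}{3} \cdot 6\right) O + d = \left(-7 + 2\right) O + d = - 5 O + d = d - 5 O$)
$\left(\frac{1}{R} - 202\right) k{\left(8,-21 \right)} = \left(\frac{1}{491} - 202\right) \left(-21 - 40\right) = \left(- \frac{99181}{491}\right) \left(-61\right) = \frac{6050041}{491}$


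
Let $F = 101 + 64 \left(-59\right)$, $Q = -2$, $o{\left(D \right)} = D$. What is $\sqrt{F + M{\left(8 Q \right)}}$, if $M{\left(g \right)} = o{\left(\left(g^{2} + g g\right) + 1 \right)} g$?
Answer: $i \sqrt{11883} \approx 109.01 i$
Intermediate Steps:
$M{\left(g \right)} = g \left(1 + 2 g^{2}\right)$ ($M{\left(g \right)} = \left(\left(g^{2} + g g\right) + 1\right) g = \left(\left(g^{2} + g^{2}\right) + 1\right) g = \left(2 g^{2} + 1\right) g = \left(1 + 2 g^{2}\right) g = g \left(1 + 2 g^{2}\right)$)
$F = -3675$ ($F = 101 - 3776 = -3675$)
$\sqrt{F + M{\left(8 Q \right)}} = \sqrt{-3675 + \left(8 \left(-2\right) + 2 \left(8 \left(-2\right)\right)^{3}\right)} = \sqrt{-3675 + \left(-16 + 2 \left(-16\right)^{3}\right)} = \sqrt{-3675 + \left(-16 + 2 \left(-4096\right)\right)} = \sqrt{-3675 - 8208} = \sqrt{-11883} = i \sqrt{11883}$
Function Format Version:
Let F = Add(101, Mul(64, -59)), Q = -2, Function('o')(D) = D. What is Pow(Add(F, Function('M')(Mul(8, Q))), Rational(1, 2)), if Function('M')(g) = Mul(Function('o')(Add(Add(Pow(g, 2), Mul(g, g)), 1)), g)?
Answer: Mul(I, Pow(11883, Rational(1, 2))) ≈ Mul(109.01, I)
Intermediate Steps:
Function('M')(g) = Mul(g, Add(1, Mul(2, Pow(g, 2)))) (Function('M')(g) = Mul(Add(Add(Pow(g, 2), Mul(g, g)), 1), g) = Mul(Add(Add(Pow(g, 2), Pow(g, 2)), 1), g) = Mul(Add(Mul(2, Pow(g, 2)), 1), g) = Mul(Add(1, Mul(2, Pow(g, 2))), g) = Mul(g, Add(1, Mul(2, Pow(g, 2)))))
F = -3675 (F = Add(101, -3776) = -3675)
Pow(Add(F, Function('M')(Mul(8, Q))), Rational(1, 2)) = Pow(Add(-3675, Add(Mul(8, -2), Mul(2, Pow(Mul(8, -2), 3)))), Rational(1, 2)) = Pow(Add(-3675, Add(-16, Mul(2, Pow(-16, 3)))), Rational(1, 2)) = Pow(Add(-3675, Add(-16, Mul(2, -4096))), Rational(1, 2)) = Pow(Add(-3675, Add(-16, -8192)), Rational(1, 2)) = Pow(Add(-3675, -8208), Rational(1, 2)) = Pow(-11883, Rational(1, 2)) = Mul(I, Pow(11883, Rational(1, 2)))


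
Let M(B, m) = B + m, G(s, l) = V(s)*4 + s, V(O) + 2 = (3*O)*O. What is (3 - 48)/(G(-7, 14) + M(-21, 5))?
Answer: -45/557 ≈ -0.080790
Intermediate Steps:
V(O) = -2 + 3*O² (V(O) = -2 + (3*O)*O = -2 + 3*O²)
G(s, l) = -8 + s + 12*s² (G(s, l) = (-2 + 3*s²)*4 + s = (-8 + 12*s²) + s = -8 + s + 12*s²)
(3 - 48)/(G(-7, 14) + M(-21, 5)) = (3 - 48)/((-8 - 7 + 12*(-7)²) + (-21 + 5)) = -45/((-8 - 7 + 12*49) - 16) = -45/((-8 - 7 + 588) - 16) = -45/(573 - 16) = -45/557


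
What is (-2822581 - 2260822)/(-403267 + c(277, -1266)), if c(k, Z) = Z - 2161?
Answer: 5083403/406694 ≈ 12.499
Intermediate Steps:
c(k, Z) = -2161 + Z
(-2822581 - 2260822)/(-403267 + c(277, -1266)) = (-2822581 - 2260822)/(-403267 + (-2161 - 1266)) = -5083403/(-403267 - 3427) = -5083403/(-406694) = -5083403*(-1/406694) = 5083403/406694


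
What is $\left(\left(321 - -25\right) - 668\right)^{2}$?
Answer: $103684$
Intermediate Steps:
$\left(\left(321 - -25\right) - 668\right)^{2} = \left(\left(321 + 25\right) - 668\right)^{2} = \left(346 - 668\right)^{2} = \left(-322\right)^{2} = 103684$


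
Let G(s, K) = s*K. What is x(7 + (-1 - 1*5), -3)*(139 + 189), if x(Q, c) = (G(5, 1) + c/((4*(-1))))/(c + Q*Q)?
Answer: -943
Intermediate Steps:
G(s, K) = K*s
x(Q, c) = (5 - c/4)/(c + Q**2) (x(Q, c) = (1*5 + c/((4*(-1))))/(c + Q*Q) = (5 + c/(-4))/(c + Q**2) = (5 + c*(-1/4))/(c + Q**2) = (5 - c/4)/(c + Q**2))
x(7 + (-1 - 1*5), -3)*(139 + 189) = ((5 - 1/4*(-3))/(-3 + (7 + (-1 - 1*5))**2))*(139 + 189) = ((5 + 3/4)/(-3 + (7 + (-1 - 5))**2))*328 = ((23/4)/(-3 + (7 - 6)**2))*328 = ((23/4)/(-3 + 1**2))*328 = ((23/4)/(-3 + 1))*328 = ((23/4)/(-2))*328 = -1/2*23/4*328 = -23/8*328 = -943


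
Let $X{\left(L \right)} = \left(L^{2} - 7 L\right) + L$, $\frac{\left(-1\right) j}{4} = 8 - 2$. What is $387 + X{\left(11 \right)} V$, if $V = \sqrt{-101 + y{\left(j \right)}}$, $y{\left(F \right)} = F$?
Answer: $387 + 275 i \sqrt{5} \approx 387.0 + 614.92 i$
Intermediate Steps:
$j = -24$ ($j = - 4 \left(8 - 2\right) = \left(-4\right) 6 = -24$)
$V = 5 i \sqrt{5}$ ($V = \sqrt{-101 - 24} = \sqrt{-125} = 5 i \sqrt{5} \approx 11.18 i$)
$X{\left(L \right)} = L^{2} - 6 L$
$387 + X{\left(11 \right)} V = 387 + 11 \left(-6 + 11\right) 5 i \sqrt{5} = 387 + 11 \cdot 5 \cdot 5 i \sqrt{5} = 387 + 55 \cdot 5 i \sqrt{5} = 387 + 275 i \sqrt{5}$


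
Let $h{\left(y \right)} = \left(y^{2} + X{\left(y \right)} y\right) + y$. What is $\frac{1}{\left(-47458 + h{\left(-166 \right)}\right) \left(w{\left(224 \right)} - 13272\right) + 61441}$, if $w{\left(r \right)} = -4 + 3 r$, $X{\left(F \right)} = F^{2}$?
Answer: $\frac{1}{57907425297} \approx 1.7269 \cdot 10^{-11}$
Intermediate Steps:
$h{\left(y \right)} = y + y^{2} + y^{3}$ ($h{\left(y \right)} = \left(y^{2} + y^{2} y\right) + y = \left(y^{2} + y^{3}\right) + y = y + y^{2} + y^{3}$)
$\frac{1}{\left(-47458 + h{\left(-166 \right)}\right) \left(w{\left(224 \right)} - 13272\right) + 61441} = \frac{1}{\left(-47458 - 166 \left(1 - 166 + \left(-166\right)^{2}\right)\right) \left(\left(-4 + 3 \cdot 224\right) - 13272\right) + 61441} = \frac{1}{\left(-47458 - 166 \left(1 - 166 + 27556\right)\right) \left(\left(-4 + 672\right) - 13272\right) + 61441} = \frac{1}{\left(-47458 - 4546906\right) \left(668 - 13272\right) + 61441} = \frac{1}{\left(-47458 - 4546906\right) \left(-12604\right) + 61441} = \frac{1}{\left(-4594364\right) \left(-12604\right) + 61441} = \frac{1}{57907363856 + 61441} = \frac{1}{57907425297}$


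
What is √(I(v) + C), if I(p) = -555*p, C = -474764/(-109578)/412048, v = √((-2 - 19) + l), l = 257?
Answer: √(6835541214606 - 721587970909038411360*√59)/806274924 ≈ 92.337*I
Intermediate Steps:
v = 2*√59 (v = √((-2 - 19) + 257) = √(-21 + 257) = √236 = 2*√59 ≈ 15.362)
C = 118691/11287848936 (C = -474764*(-1/109578)*(1/412048) = (237382/54789)*(1/412048) = 118691/11287848936 ≈ 1.0515e-5)
√(I(v) + C) = √(-1110*√59 + 118691/11287848936) = √(118691/11287848936 - 1110*√59)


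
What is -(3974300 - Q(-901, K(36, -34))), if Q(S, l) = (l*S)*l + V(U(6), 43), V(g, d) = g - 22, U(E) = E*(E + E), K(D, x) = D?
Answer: -5141946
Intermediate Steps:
U(E) = 2*E**2 (U(E) = E*(2*E) = 2*E**2)
V(g, d) = -22 + g
Q(S, l) = 50 + S*l**2 (Q(S, l) = (l*S)*l + (-22 + 2*6**2) = (S*l)*l + (-22 + 2*36) = S*l**2 + (-22 + 72) = S*l**2 + 50 = 50 + S*l**2)
-(3974300 - Q(-901, K(36, -34))) = -(3974300 - (50 - 901*36**2)) = -(3974300 - (50 - 901*1296)) = -(3974300 - (50 - 1167696)) = -(3974300 - 1*(-1167646)) = -(3974300 + 1167646) = -1*5141946 = -5141946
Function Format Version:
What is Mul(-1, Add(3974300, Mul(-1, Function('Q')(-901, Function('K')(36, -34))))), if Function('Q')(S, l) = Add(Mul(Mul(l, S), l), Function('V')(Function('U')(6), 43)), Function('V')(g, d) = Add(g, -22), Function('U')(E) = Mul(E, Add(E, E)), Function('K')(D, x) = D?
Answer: -5141946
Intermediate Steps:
Function('U')(E) = Mul(2, Pow(E, 2)) (Function('U')(E) = Mul(E, Mul(2, E)) = Mul(2, Pow(E, 2)))
Function('V')(g, d) = Add(-22, g)
Function('Q')(S, l) = Add(50, Mul(S, Pow(l, 2))) (Function('Q')(S, l) = Add(Mul(Mul(l, S), l), Add(-22, Mul(2, Pow(6, 2)))) = Add(Mul(Mul(S, l), l), Add(-22, Mul(2, 36))) = Add(Mul(S, Pow(l, 2)), Add(-22, 72)) = Add(Mul(S, Pow(l, 2)), 50) = Add(50, Mul(S, Pow(l, 2))))
Mul(-1, Add(3974300, Mul(-1, Function('Q')(-901, Function('K')(36, -34))))) = Mul(-1, Add(3974300, Mul(-1, Add(50, Mul(-901, Pow(36, 2)))))) = Mul(-1, Add(3974300, Mul(-1, Add(50, Mul(-901, 1296))))) = Mul(-1, Add(3974300, Mul(-1, Add(50, -1167696)))) = Mul(-1, Add(3974300, Mul(-1, -1167646))) = Mul(-1, Add(3974300, 1167646)) = Mul(-1, 5141946) = -5141946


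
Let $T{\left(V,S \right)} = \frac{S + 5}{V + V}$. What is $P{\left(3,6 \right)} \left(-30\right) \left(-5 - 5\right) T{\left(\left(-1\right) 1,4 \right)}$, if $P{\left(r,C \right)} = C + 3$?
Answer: $-12150$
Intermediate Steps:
$P{\left(r,C \right)} = 3 + C$
$T{\left(V,S \right)} = \frac{5 + S}{2 V}$
$P{\left(3,6 \right)} \left(-30\right) \left(-5 - 5\right) T{\left(\left(-1\right) 1,4 \right)} = \left(3 + 6\right) \left(-30\right) \left(-5 - 5\right) \frac{5 + 4}{2 \left(\left(-1\right) 1\right)} = 9 \left(-30\right) \left(- 10 \cdot \frac{1}{2} \frac{1}{-1} \cdot 9\right) = - 270 \left(- 10 \cdot \frac{1}{2} \left(-1\right) 9\right) = - 270 \left(\left(-10\right) \left(- \frac{9}{2}\right)\right) = \left(-270\right) 45 = -12150$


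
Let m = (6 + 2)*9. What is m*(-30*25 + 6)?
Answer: -53568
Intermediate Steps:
m = 72 (m = 8*9 = 72)
m*(-30*25 + 6) = 72*(-30*25 + 6) = 72*(-750 + 6) = 72*(-744) = -53568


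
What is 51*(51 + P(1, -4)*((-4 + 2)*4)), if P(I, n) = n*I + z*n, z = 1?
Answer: 5865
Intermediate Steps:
P(I, n) = n + I*n (P(I, n) = n*I + 1*n = I*n + n = n + I*n)
51*(51 + P(1, -4)*((-4 + 2)*4)) = 51*(51 + (-4*(1 + 1))*((-4 + 2)*4)) = 51*(51 + (-4*2)*(-2*4)) = 51*(51 - 8*(-8)) = 51*(51 + 64) = 51*115 = 5865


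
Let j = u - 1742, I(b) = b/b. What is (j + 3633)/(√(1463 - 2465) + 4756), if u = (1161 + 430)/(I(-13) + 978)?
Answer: 4406148640/11072753351 - 926440*I*√1002/11072753351 ≈ 0.39793 - 0.0026485*I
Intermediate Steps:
I(b) = 1
u = 1591/979 (u = (1161 + 430)/(1 + 978) = 1591/979 ≈ 1.6251)
j = -1703827/979 (j = 1591/979 - 1742 = -1703827/979 ≈ -1740.4)
(j + 3633)/(√(1463 - 2465) + 4756) = (-1703827/979 + 3633)/(√(1463 - 2465) + 4756) = 1852880/(979*(√(-1002) + 4756)) = 1852880/(979*(I*√1002 + 4756)) = 1852880/(979*(4756 + I*√1002))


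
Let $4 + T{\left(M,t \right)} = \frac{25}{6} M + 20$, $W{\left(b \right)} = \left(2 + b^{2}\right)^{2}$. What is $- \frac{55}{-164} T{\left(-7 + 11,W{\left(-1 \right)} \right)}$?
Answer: $\frac{2695}{246} \approx 10.955$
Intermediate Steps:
$T{\left(M,t \right)} = 16 + \frac{25 M}{6}$ ($T{\left(M,t \right)} = -4 + \left(\frac{25}{6} M + 20\right) = -4 + \left(25 \cdot \frac{1}{6} M + 20\right) = -4 + \left(\frac{25 M}{6} + 20\right) = -4 + \left(20 + \frac{25 M}{6}\right) = 16 + \frac{25 M}{6}$)
$- \frac{55}{-164} T{\left(-7 + 11,W{\left(-1 \right)} \right)} = - \frac{55}{-164} \left(16 + \frac{25 \left(-7 + 11\right)}{6}\right) = \left(-55\right) \left(- \frac{1}{164}\right) \left(16 + \frac{25}{6} \cdot 4\right) = \frac{55 \left(16 + \frac{50}{3}\right)}{164} = \frac{55}{164} \cdot \frac{98}{3} = \frac{2695}{246}$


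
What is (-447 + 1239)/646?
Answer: 396/323 ≈ 1.2260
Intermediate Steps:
(-447 + 1239)/646 = (1/646)*792 = 396/323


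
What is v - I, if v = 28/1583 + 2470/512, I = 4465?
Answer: -1807470147/405248 ≈ -4460.2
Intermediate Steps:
v = 1962173/405248 (v = 28*(1/1583) + 2470*(1/512) = 28/1583 + 1235/256 = 1962173/405248 ≈ 4.8419)
v - I = 1962173/405248 - 1*4465 = 1962173/405248 - 4465 = -1807470147/405248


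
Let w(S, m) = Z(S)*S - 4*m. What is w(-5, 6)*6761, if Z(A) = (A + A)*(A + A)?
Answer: -3542764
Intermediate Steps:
Z(A) = 4*A**2 (Z(A) = (2*A)*(2*A) = 4*A**2)
w(S, m) = -4*m + 4*S**3 (w(S, m) = (4*S**2)*S - 4*m = 4*S**3 - 4*m = -4*m + 4*S**3)
w(-5, 6)*6761 = (-4*6 + 4*(-5)**3)*6761 = (-24 + 4*(-125))*6761 = (-24 - 500)*6761 = -524*6761 = -3542764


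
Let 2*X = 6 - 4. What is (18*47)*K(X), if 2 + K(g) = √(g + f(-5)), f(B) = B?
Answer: -1692 + 1692*I ≈ -1692.0 + 1692.0*I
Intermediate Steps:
X = 1 (X = (6 - 4)/2 = (½)*2 = 1)
K(g) = -2 + √(-5 + g) (K(g) = -2 + √(g - 5) = -2 + √(-5 + g))
(18*47)*K(X) = (18*47)*(-2 + √(-5 + 1)) = 846*(-2 + √(-4)) = 846*(-2 + 2*I) = -1692 + 1692*I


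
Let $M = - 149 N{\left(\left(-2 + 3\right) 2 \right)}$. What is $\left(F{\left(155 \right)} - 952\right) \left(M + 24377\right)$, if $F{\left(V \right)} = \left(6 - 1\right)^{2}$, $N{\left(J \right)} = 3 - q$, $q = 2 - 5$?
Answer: $-21768741$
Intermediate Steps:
$q = -3$ ($q = 2 - 5 = -3$)
$N{\left(J \right)} = 6$ ($N{\left(J \right)} = 3 - -3 = 3 + 3 = 6$)
$M = -894$ ($M = \left(-149\right) 6 = -894$)
$F{\left(V \right)} = 25$ ($F{\left(V \right)} = 5^{2} = 25$)
$\left(F{\left(155 \right)} - 952\right) \left(M + 24377\right) = \left(25 - 952\right) \left(-894 + 24377\right) = \left(-927\right) 23483 = -21768741$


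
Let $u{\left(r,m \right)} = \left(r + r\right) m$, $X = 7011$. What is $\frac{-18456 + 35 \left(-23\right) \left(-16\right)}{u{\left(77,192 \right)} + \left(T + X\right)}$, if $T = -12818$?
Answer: $- \frac{5576}{23761} \approx -0.23467$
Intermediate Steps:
$u{\left(r,m \right)} = 2 m r$ ($u{\left(r,m \right)} = 2 r m = 2 m r$)
$\frac{-18456 + 35 \left(-23\right) \left(-16\right)}{u{\left(77,192 \right)} + \left(T + X\right)} = \frac{-18456 + 35 \left(-23\right) \left(-16\right)}{2 \cdot 192 \cdot 77 + \left(-12818 + 7011\right)} = \frac{-18456 - -12880}{29568 - 5807} = \frac{-18456 + 12880}{23761} = \left(-5576\right) \frac{1}{23761} = - \frac{5576}{23761}$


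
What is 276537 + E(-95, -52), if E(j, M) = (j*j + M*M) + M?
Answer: 288214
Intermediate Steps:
E(j, M) = M + M² + j² (E(j, M) = (j² + M²) + M = (M² + j²) + M = M + M² + j²)
276537 + E(-95, -52) = 276537 + (-52 + (-52)² + (-95)²) = 276537 + (-52 + 2704 + 9025) = 276537 + 11677 = 288214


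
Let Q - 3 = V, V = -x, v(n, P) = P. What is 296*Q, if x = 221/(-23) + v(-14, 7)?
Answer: 38184/23 ≈ 1660.2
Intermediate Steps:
x = -60/23 (x = 221/(-23) + 7 = 221*(-1/23) + 7 = -221/23 + 7 = -60/23 ≈ -2.6087)
V = 60/23 (V = -1*(-60/23) = 60/23 ≈ 2.6087)
Q = 129/23 (Q = 3 + 60/23 = 129/23 ≈ 5.6087)
296*Q = 296*(129/23) = 38184/23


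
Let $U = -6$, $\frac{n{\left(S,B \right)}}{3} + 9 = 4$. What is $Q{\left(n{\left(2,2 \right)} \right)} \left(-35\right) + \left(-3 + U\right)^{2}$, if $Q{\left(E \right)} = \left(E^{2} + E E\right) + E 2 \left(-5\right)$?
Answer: $-20919$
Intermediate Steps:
$n{\left(S,B \right)} = -15$ ($n{\left(S,B \right)} = -27 + 3 \cdot 4 = -27 + 12 = -15$)
$Q{\left(E \right)} = - 10 E + 2 E^{2}$ ($Q{\left(E \right)} = \left(E^{2} + E^{2}\right) + 2 E \left(-5\right) = 2 E^{2} - 10 E = - 10 E + 2 E^{2}$)
$Q{\left(n{\left(2,2 \right)} \right)} \left(-35\right) + \left(-3 + U\right)^{2} = 2 \left(-15\right) \left(-5 - 15\right) \left(-35\right) + \left(-3 - 6\right)^{2} = 2 \left(-15\right) \left(-20\right) \left(-35\right) + \left(-9\right)^{2} = 600 \left(-35\right) + 81 = -21000 + 81 = -20919$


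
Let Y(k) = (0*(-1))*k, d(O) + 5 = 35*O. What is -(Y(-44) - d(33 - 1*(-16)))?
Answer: 1710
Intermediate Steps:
d(O) = -5 + 35*O
Y(k) = 0 (Y(k) = 0*k = 0)
-(Y(-44) - d(33 - 1*(-16))) = -(0 - (-5 + 35*(33 - 1*(-16)))) = -(0 - (-5 + 35*(33 + 16))) = -(0 - (-5 + 35*49)) = -(0 - (-5 + 1715)) = -(0 - 1*1710) = -(0 - 1710) = -1*(-1710) = 1710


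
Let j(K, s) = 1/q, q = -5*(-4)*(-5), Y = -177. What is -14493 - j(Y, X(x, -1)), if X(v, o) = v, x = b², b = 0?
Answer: -1449299/100 ≈ -14493.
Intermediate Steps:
x = 0 (x = 0² = 0)
q = -100 (q = 20*(-5) = -100)
j(K, s) = -1/100 (j(K, s) = 1/(-100) = -1/100)
-14493 - j(Y, X(x, -1)) = -14493 - 1*(-1/100) = -14493 + 1/100 = -1449299/100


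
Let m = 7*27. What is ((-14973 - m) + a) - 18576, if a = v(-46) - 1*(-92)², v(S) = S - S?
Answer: -42202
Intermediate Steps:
m = 189
v(S) = 0
a = -8464 (a = 0 - 1*(-92)² = 0 - 1*8464 = 0 - 8464 = -8464)
((-14973 - m) + a) - 18576 = ((-14973 - 1*189) - 8464) - 18576 = ((-14973 - 189) - 8464) - 18576 = (-15162 - 8464) - 18576 = -23626 - 18576 = -42202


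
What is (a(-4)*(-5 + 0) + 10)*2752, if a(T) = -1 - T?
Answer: -13760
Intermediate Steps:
(a(-4)*(-5 + 0) + 10)*2752 = ((-1 - 1*(-4))*(-5 + 0) + 10)*2752 = ((-1 + 4)*(-5) + 10)*2752 = (3*(-5) + 10)*2752 = (-15 + 10)*2752 = -5*2752 = -13760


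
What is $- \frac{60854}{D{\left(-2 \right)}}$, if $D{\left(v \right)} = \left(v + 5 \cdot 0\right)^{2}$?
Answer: $- \frac{30427}{2} \approx -15214.0$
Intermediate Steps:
$D{\left(v \right)} = v^{2}$ ($D{\left(v \right)} = \left(v + 0\right)^{2} = v^{2}$)
$- \frac{60854}{D{\left(-2 \right)}} = - \frac{60854}{\left(-2\right)^{2}} = - \frac{60854}{4} = \left(-60854\right) \frac{1}{4} = - \frac{30427}{2}$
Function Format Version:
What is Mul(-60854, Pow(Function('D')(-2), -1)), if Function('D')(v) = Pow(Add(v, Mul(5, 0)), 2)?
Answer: Rational(-30427, 2) ≈ -15214.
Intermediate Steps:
Function('D')(v) = Pow(v, 2) (Function('D')(v) = Pow(Add(v, 0), 2) = Pow(v, 2))
Mul(-60854, Pow(Function('D')(-2), -1)) = Mul(-60854, Pow(Pow(-2, 2), -1)) = Mul(-60854, Pow(4, -1)) = Mul(-60854, Rational(1, 4)) = Rational(-30427, 2)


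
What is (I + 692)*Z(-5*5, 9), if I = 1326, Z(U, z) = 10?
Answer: 20180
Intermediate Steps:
(I + 692)*Z(-5*5, 9) = (1326 + 692)*10 = 2018*10 = 20180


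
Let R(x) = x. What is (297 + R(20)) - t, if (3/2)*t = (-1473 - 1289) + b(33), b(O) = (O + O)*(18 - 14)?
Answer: 5947/3 ≈ 1982.3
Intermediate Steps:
b(O) = 8*O (b(O) = (2*O)*4 = 8*O)
t = -4996/3 (t = 2*((-1473 - 1289) + 8*33)/3 = 2*(-2762 + 264)/3 = (⅔)*(-2498) = -4996/3 ≈ -1665.3)
(297 + R(20)) - t = (297 + 20) - 1*(-4996/3) = 317 + 4996/3 = 5947/3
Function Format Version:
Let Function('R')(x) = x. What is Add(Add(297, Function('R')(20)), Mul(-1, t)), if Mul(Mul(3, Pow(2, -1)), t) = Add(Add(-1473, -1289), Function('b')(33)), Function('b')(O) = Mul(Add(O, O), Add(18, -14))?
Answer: Rational(5947, 3) ≈ 1982.3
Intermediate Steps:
Function('b')(O) = Mul(8, O) (Function('b')(O) = Mul(Mul(2, O), 4) = Mul(8, O))
t = Rational(-4996, 3) (t = Mul(Rational(2, 3), Add(Add(-1473, -1289), Mul(8, 33))) = Mul(Rational(2, 3), Add(-2762, 264)) = Mul(Rational(2, 3), -2498) = Rational(-4996, 3) ≈ -1665.3)
Add(Add(297, Function('R')(20)), Mul(-1, t)) = Add(Add(297, 20), Mul(-1, Rational(-4996, 3))) = Add(317, Rational(4996, 3)) = Rational(5947, 3)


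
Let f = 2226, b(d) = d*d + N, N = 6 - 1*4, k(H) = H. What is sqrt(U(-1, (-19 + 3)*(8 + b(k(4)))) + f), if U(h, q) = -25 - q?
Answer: sqrt(2617) ≈ 51.157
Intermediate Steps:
N = 2 (N = 6 - 4 = 2)
b(d) = 2 + d**2 (b(d) = d*d + 2 = d**2 + 2 = 2 + d**2)
sqrt(U(-1, (-19 + 3)*(8 + b(k(4)))) + f) = sqrt((-25 - (-19 + 3)*(8 + (2 + 4**2))) + 2226) = sqrt((-25 - (-16)*(8 + (2 + 16))) + 2226) = sqrt((-25 - (-16)*(8 + 18)) + 2226) = sqrt((-25 - (-16)*26) + 2226) = sqrt((-25 - 1*(-416)) + 2226) = sqrt((-25 + 416) + 2226) = sqrt(391 + 2226) = sqrt(2617)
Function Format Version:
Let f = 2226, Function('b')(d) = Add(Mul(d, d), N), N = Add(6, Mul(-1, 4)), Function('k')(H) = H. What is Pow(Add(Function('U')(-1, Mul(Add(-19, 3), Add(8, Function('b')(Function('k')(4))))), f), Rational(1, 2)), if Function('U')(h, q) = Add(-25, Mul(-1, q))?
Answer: Pow(2617, Rational(1, 2)) ≈ 51.157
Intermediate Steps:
N = 2 (N = Add(6, -4) = 2)
Function('b')(d) = Add(2, Pow(d, 2)) (Function('b')(d) = Add(Mul(d, d), 2) = Add(Pow(d, 2), 2) = Add(2, Pow(d, 2)))
Pow(Add(Function('U')(-1, Mul(Add(-19, 3), Add(8, Function('b')(Function('k')(4))))), f), Rational(1, 2)) = Pow(Add(Add(-25, Mul(-1, Mul(Add(-19, 3), Add(8, Add(2, Pow(4, 2)))))), 2226), Rational(1, 2)) = Pow(Add(Add(-25, Mul(-1, Mul(-16, Add(8, Add(2, 16))))), 2226), Rational(1, 2)) = Pow(Add(Add(-25, Mul(-1, Mul(-16, Add(8, 18)))), 2226), Rational(1, 2)) = Pow(Add(Add(-25, Mul(-1, Mul(-16, 26))), 2226), Rational(1, 2)) = Pow(Add(Add(-25, Mul(-1, -416)), 2226), Rational(1, 2)) = Pow(Add(Add(-25, 416), 2226), Rational(1, 2)) = Pow(Add(391, 2226), Rational(1, 2)) = Pow(2617, Rational(1, 2))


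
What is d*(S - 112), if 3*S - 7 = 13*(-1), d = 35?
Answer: -3990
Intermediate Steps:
S = -2 (S = 7/3 + (13*(-1))/3 = 7/3 + (1/3)*(-13) = 7/3 - 13/3 = -2)
d*(S - 112) = 35*(-2 - 112) = 35*(-114) = -3990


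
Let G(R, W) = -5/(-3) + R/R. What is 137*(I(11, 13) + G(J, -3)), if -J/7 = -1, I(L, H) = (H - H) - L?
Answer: -3425/3 ≈ -1141.7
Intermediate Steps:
I(L, H) = -L (I(L, H) = 0 - L = -L)
J = 7 (J = -7*(-1) = 7)
G(R, W) = 8/3 (G(R, W) = -5*(-⅓) + 1 = 5/3 + 1 = 8/3)
137*(I(11, 13) + G(J, -3)) = 137*(-1*11 + 8/3) = 137*(-11 + 8/3) = 137*(-25/3) = -3425/3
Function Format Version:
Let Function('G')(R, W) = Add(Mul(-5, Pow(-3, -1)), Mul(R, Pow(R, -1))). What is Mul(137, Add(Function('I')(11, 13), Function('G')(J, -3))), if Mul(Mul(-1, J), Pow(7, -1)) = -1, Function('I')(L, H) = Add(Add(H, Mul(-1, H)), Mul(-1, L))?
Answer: Rational(-3425, 3) ≈ -1141.7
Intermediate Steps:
Function('I')(L, H) = Mul(-1, L) (Function('I')(L, H) = Add(0, Mul(-1, L)) = Mul(-1, L))
J = 7 (J = Mul(-7, -1) = 7)
Function('G')(R, W) = Rational(8, 3) (Function('G')(R, W) = Add(Mul(-5, Rational(-1, 3)), 1) = Add(Rational(5, 3), 1) = Rational(8, 3))
Mul(137, Add(Function('I')(11, 13), Function('G')(J, -3))) = Mul(137, Add(Mul(-1, 11), Rational(8, 3))) = Mul(137, Add(-11, Rational(8, 3))) = Mul(137, Rational(-25, 3)) = Rational(-3425, 3)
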